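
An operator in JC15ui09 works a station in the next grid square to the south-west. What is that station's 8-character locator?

JC15ti98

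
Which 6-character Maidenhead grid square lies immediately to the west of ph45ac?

PH35xc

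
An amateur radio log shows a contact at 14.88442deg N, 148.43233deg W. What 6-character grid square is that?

BK54sv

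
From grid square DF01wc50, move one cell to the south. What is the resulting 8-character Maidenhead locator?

DF01wb59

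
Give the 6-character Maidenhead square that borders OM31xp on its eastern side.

OM41ap

Longitude subsquare x = 23; +1 → 24, wraps to 0 = a, carry into square.
Longitude square 3; +1 → 4.
The latitude characters are unchanged.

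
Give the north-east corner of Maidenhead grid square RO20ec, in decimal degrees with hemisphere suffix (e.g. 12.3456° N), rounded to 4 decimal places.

50.1250° N, 164.4167° E

Field R=17, O=14: +17·20° lon, +14·10° lat → SW at lon 160°, lat 50°.
Square 2, 0: +2·2° lon, +0·1° lat → SW at lon 164°, lat 50°.
Subsquare e=4, c=2: +4·0.0833333° lon, +2·0.0416667° lat → SW at lon 164.333°, lat 50.0833°.
Cell spans 0.0833333° lon × 0.0416667° lat. NE corner is SW corner plus one full cell.
latitude 50.1250° N, longitude 164.4167° E.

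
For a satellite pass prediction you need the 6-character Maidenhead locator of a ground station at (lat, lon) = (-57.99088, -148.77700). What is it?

BD52oa

Offset from 180°W / 90°S: lon 31.2230°, lat 32.0091°.
Field: 31.2230/20 → 1 → B, 32.0091/10 → 3 → D; chars BD.
Square: 11.2230/2 → 5, 2.0091/1 → 2; chars 52.
Subsquare: 1.2230/0.0833333 → 14 → o, 0.0091/0.0416667 → 0 → a; chars oa.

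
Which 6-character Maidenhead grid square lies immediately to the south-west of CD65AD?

Longitude subsquare a = 0; −1 → -1, wraps to 23 = x, carry into square.
Longitude square 6; −1 → 5.
Latitude subsquare d = 3; −1 → 2 = c.

CD55xc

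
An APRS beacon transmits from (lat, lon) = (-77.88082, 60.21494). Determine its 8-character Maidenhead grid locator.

Add 180° to longitude and 90° to latitude: 240.21494, 12.11918.
Field: 240.21494/20 → 12 → M, 12.11918/10 → 1 → B; chars MB.
Square: 0.21494/2 → 0, 2.11918/1 → 2; chars 02.
Subsquare: 0.21494/0.0833333 → 2 → c, 0.11918/0.0416667 → 2 → c; chars cc.
Extended square: 0.04827/0.00833333 → 5, 0.03585/0.00416667 → 8; chars 58.

MB02cc58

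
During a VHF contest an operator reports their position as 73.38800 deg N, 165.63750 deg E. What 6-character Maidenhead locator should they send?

RQ23tj

Add 180° to longitude and 90° to latitude: 345.6375, 163.3880.
Field: 345.6375/20 → 17 → R, 163.3880/10 → 16 → Q; chars RQ.
Square: 5.6375/2 → 2, 3.3880/1 → 3; chars 23.
Subsquare: 1.6375/0.0833333 → 19 → t, 0.3880/0.0416667 → 9 → j; chars tj.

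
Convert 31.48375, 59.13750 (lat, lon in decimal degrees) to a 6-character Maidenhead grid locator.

Shift to the Maidenhead origin (180°W, 90°S): lon 239.1375, lat 121.4838.
Field: 239.1375/20 → 11 → L, 121.4838/10 → 12 → M; chars LM.
Square: 19.1375/2 → 9, 1.4838/1 → 1; chars 91.
Subsquare: 1.1375/0.0833333 → 13 → n, 0.4838/0.0416667 → 11 → l; chars nl.

LM91nl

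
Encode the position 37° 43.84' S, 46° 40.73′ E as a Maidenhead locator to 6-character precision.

Offset from 180°W / 90°S: lon 226.6788°, lat 52.2693°.
Field: 226.6788/20 → 11 → L, 52.2693/10 → 5 → F; chars LF.
Square: 6.6788/2 → 3, 2.2693/1 → 2; chars 32.
Subsquare: 0.6788/0.0833333 → 8 → i, 0.2693/0.0416667 → 6 → g; chars ig.

LF32ig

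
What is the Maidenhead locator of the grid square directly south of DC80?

Latitude square 0; −1 → -1, wraps to 9, carry into field.
Latitude field C = 2; −1 → 1 = B.
The longitude characters are unchanged.

DB89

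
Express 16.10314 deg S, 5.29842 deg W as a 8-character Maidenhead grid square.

IH73iv45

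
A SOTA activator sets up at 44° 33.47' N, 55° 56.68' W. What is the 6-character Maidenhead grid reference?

Add 180° to longitude and 90° to latitude: 124.0553, 134.5578.
Field: 124.0553/20 → 6 → G, 134.5578/10 → 13 → N; chars GN.
Square: 4.0553/2 → 2, 4.5578/1 → 4; chars 24.
Subsquare: 0.0553/0.0833333 → 0 → a, 0.5578/0.0416667 → 13 → n; chars an.

GN24an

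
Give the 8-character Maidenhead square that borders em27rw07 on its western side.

Longitude extended square 0; −1 → -1, wraps to 9, carry into subsquare.
Longitude subsquare r = 17; −1 → 16 = q.
The latitude characters are unchanged.

EM27qw97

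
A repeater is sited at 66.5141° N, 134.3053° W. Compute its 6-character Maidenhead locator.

CP26um

Shift to the Maidenhead origin (180°W, 90°S): lon 45.6947, lat 156.5141.
Field: lon ⌊45.6947/20⌋ = 2 → C; lat ⌊156.5141/10⌋ = 15 → P.
Square: lon ⌊5.6947/2⌋ = 2; lat ⌊6.5141/1⌋ = 6.
Subsquare: lon ⌊1.6947/0.0833333⌋ = 20 → u; lat ⌊0.5141/0.0416667⌋ = 12 → m.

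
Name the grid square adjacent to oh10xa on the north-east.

OH20ab

Longitude subsquare x = 23; +1 → 24, wraps to 0 = a, carry into square.
Longitude square 1; +1 → 2.
Latitude subsquare a = 0; +1 → 1 = b.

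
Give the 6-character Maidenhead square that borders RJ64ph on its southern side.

Latitude subsquare h = 7; −1 → 6 = g.
The longitude characters are unchanged.

RJ64pg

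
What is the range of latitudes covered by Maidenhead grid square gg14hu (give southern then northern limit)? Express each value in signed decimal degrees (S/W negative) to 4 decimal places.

Field G=6, G=6: +6·20° lon, +6·10° lat → SW at lon -60°, lat -30°.
Square 1, 4: +1·2° lon, +4·1° lat → SW at lon -58°, lat -26°.
Subsquare h=7, u=20: +7·0.0833333° lon, +20·0.0416667° lat → SW at lon -57.4167°, lat -25.1667°.
Cell spans 0.0833333° lon × 0.0416667° lat.
south -25.1667, north -25.1250.

-25.1667, -25.1250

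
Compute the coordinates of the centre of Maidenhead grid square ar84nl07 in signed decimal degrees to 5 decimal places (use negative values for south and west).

Field A=0, R=17: +0·20° lon, +17·10° lat → SW at lon -180°, lat 80°.
Square 8, 4: +8·2° lon, +4·1° lat → SW at lon -164°, lat 84°.
Subsquare n=13, l=11: +13·0.0833333° lon, +11·0.0416667° lat → SW at lon -162.917°, lat 84.4583°.
Extended square 0, 7: +0·0.00833333° lon, +7·0.00416667° lat → SW at lon -162.917°, lat 84.4875°.
Cell spans 0.00833333° lon × 0.00416667° lat. Centre is SW corner plus half of each.
latitude 84.48958, longitude -162.91250.

84.48958, -162.91250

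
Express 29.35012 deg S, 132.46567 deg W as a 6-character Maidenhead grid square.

CG30sp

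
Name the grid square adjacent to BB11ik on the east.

BB11jk

Longitude subsquare i = 8; +1 → 9 = j.
The latitude characters are unchanged.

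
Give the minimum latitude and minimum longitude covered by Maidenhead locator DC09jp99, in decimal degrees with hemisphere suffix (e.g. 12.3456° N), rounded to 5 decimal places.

60.33750° S, 119.17500° W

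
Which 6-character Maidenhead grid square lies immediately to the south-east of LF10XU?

LF20at

Longitude subsquare x = 23; +1 → 24, wraps to 0 = a, carry into square.
Longitude square 1; +1 → 2.
Latitude subsquare u = 20; −1 → 19 = t.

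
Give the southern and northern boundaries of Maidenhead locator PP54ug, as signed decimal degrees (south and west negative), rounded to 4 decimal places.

Field P=15, P=15: +15·20° lon, +15·10° lat → SW at lon 120°, lat 60°.
Square 5, 4: +5·2° lon, +4·1° lat → SW at lon 130°, lat 64°.
Subsquare u=20, g=6: +20·0.0833333° lon, +6·0.0416667° lat → SW at lon 131.667°, lat 64.25°.
Cell spans 0.0833333° lon × 0.0416667° lat.
south 64.2500, north 64.2917.

64.2500, 64.2917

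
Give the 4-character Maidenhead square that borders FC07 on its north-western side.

EC98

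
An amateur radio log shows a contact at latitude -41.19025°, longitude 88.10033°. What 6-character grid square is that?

NE48bt

Add 180° to longitude and 90° to latitude: 268.1003, 48.8098.
Field: lon ⌊268.1003/20⌋ = 13 → N; lat ⌊48.8098/10⌋ = 4 → E.
Square: lon ⌊8.1003/2⌋ = 4; lat ⌊8.8098/1⌋ = 8.
Subsquare: lon ⌊0.1003/0.0833333⌋ = 1 → b; lat ⌊0.8098/0.0416667⌋ = 19 → t.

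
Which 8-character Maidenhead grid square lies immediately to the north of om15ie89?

Latitude extended square 9; +1 → 10, wraps to 0, carry into subsquare.
Latitude subsquare e = 4; +1 → 5 = f.
The longitude characters are unchanged.

OM15if80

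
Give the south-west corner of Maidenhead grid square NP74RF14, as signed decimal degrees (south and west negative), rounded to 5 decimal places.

Field N=13, P=15: +13·20° lon, +15·10° lat → SW at lon 80°, lat 60°.
Square 7, 4: +7·2° lon, +4·1° lat → SW at lon 94°, lat 64°.
Subsquare r=17, f=5: +17·0.0833333° lon, +5·0.0416667° lat → SW at lon 95.4167°, lat 64.2083°.
Extended square 1, 4: +1·0.00833333° lon, +4·0.00416667° lat → SW at lon 95.425°, lat 64.225°.
latitude 64.22500, longitude 95.42500.

64.22500, 95.42500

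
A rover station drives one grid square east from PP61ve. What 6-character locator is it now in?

PP61we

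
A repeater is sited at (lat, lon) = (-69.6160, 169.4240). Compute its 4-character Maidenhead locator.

RC40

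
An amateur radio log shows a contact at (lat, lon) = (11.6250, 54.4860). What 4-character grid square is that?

LK71

Offset from 180°W / 90°S: lon 234.49°, lat 101.62°.
Field (20°×10°, letters A–R): lon ⌊234.49/20⌋ = 11 → L; lat ⌊101.62/10⌋ = 10 → K.
Square (2°×1°, digits 0–9): lon ⌊14.49/2⌋ = 7; lat ⌊1.62/1⌋ = 1.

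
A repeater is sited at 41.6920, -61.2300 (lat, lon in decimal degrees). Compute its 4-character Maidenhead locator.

FN91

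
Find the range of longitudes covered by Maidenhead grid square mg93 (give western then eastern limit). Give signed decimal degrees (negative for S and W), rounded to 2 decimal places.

Field M=12, G=6: +12·20° lon, +6·10° lat → SW at lon 60°, lat -30°.
Square 9, 3: +9·2° lon, +3·1° lat → SW at lon 78°, lat -27°.
Cell spans 2° lon × 1° lat.
west 78.00, east 80.00.

78.00, 80.00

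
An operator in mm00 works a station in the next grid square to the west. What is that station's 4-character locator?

Longitude square 0; −1 → -1, wraps to 9, carry into field.
Longitude field M = 12; −1 → 11 = L.
The latitude characters are unchanged.

LM90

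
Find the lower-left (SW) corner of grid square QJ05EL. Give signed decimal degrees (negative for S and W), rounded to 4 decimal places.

5.4583, 140.3333

Field Q=16, J=9: +16·20° lon, +9·10° lat → SW at lon 140°, lat 0°.
Square 0, 5: +0·2° lon, +5·1° lat → SW at lon 140°, lat 5°.
Subsquare e=4, l=11: +4·0.0833333° lon, +11·0.0416667° lat → SW at lon 140.333°, lat 5.45833°.
latitude 5.4583, longitude 140.3333.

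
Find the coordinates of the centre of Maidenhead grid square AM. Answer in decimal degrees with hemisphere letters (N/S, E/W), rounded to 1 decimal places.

35.0° N, 170.0° W

Field A=0, M=12: +0·20° lon, +12·10° lat → SW at lon -180°, lat 30°.
Cell spans 20° lon × 10° lat. Centre is SW corner plus half of each.
latitude 35.0° N, longitude 170.0° W.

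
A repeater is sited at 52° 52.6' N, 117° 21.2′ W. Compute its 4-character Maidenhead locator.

DO12

Shift to the Maidenhead origin (180°W, 90°S): lon 62.65, lat 142.88.
Field: lon ⌊62.65/20⌋ = 3 → D; lat ⌊142.88/10⌋ = 14 → O.
Square: lon ⌊2.65/2⌋ = 1; lat ⌊2.88/1⌋ = 2.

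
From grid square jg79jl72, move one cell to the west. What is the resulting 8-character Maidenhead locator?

Longitude extended square 7; −1 → 6.
The latitude characters are unchanged.

JG79jl62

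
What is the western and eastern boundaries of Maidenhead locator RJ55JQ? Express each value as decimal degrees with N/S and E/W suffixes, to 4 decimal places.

170.7500° E, 170.8333° E

Field R=17, J=9: +17·20° lon, +9·10° lat → SW at lon 160°, lat 0°.
Square 5, 5: +5·2° lon, +5·1° lat → SW at lon 170°, lat 5°.
Subsquare j=9, q=16: +9·0.0833333° lon, +16·0.0416667° lat → SW at lon 170.75°, lat 5.66667°.
Cell spans 0.0833333° lon × 0.0416667° lat.
west 170.7500° E, east 170.8333° E.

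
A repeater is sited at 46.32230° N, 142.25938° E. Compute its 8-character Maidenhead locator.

Add 180° to longitude and 90° to latitude: 322.25938, 136.32230.
Field (20°×10°, letters A–R): 322.25938/20 → 16 → Q, 136.32230/10 → 13 → N; chars QN.
Square (2°×1°, digits 0–9): 2.25938/2 → 1, 6.32230/1 → 6; chars 16.
Subsquare (5′×2.5′, letters a–x): 0.25938/0.0833333 → 3 → d, 0.32230/0.0416667 → 7 → h; chars dh.
Extended square (30″×15″, digits 0–9): 0.00938/0.00833333 → 1, 0.03063/0.00416667 → 7; chars 17.

QN16dh17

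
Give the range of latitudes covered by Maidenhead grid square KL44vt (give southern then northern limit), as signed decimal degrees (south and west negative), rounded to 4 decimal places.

Field K=10, L=11: +10·20° lon, +11·10° lat → SW at lon 20°, lat 20°.
Square 4, 4: +4·2° lon, +4·1° lat → SW at lon 28°, lat 24°.
Subsquare v=21, t=19: +21·0.0833333° lon, +19·0.0416667° lat → SW at lon 29.75°, lat 24.7917°.
Cell spans 0.0833333° lon × 0.0416667° lat.
south 24.7917, north 24.8333.

24.7917, 24.8333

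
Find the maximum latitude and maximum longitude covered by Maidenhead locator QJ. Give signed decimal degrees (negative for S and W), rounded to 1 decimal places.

10.0, 160.0

Field Q=16, J=9: +16·20° lon, +9·10° lat → SW at lon 140°, lat 0°.
Cell spans 20° lon × 10° lat. NE corner is SW corner plus one full cell.
latitude 10.0, longitude 160.0.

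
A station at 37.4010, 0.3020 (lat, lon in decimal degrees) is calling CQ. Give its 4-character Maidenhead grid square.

JM07

Add 180° to longitude and 90° to latitude: 180.30, 127.40.
Field: lon ⌊180.30/20⌋ = 9 → J; lat ⌊127.40/10⌋ = 12 → M.
Square: lon ⌊0.30/2⌋ = 0; lat ⌊7.40/1⌋ = 7.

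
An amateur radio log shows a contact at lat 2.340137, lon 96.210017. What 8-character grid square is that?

NJ82ci51

Add 180° to longitude and 90° to latitude: 276.21002, 92.34014.
Field: lon ⌊276.21002/20⌋ = 13 → N; lat ⌊92.34014/10⌋ = 9 → J.
Square: lon ⌊16.21002/2⌋ = 8; lat ⌊2.34014/1⌋ = 2.
Subsquare: lon ⌊0.21002/0.0833333⌋ = 2 → c; lat ⌊0.34014/0.0416667⌋ = 8 → i.
Extended square: lon ⌊0.04335/0.00833333⌋ = 5; lat ⌊0.00680/0.00416667⌋ = 1.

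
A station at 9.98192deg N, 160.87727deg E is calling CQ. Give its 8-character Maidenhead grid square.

Shift to the Maidenhead origin (180°W, 90°S): lon 340.87727, lat 99.98192.
Field (20°×10°, letters A–R): 340.87727/20 → 17 → R, 99.98192/10 → 9 → J; chars RJ.
Square (2°×1°, digits 0–9): 0.87727/2 → 0, 9.98192/1 → 9; chars 09.
Subsquare (5′×2.5′, letters a–x): 0.87727/0.0833333 → 10 → k, 0.98192/0.0416667 → 23 → x; chars kx.
Extended square (30″×15″, digits 0–9): 0.04394/0.00833333 → 5, 0.02359/0.00416667 → 5; chars 55.

RJ09kx55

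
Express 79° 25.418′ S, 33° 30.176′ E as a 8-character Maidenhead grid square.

KB60sn08

Add 180° to longitude and 90° to latitude: 213.50293, 10.57637.
Field: lon ⌊213.50293/20⌋ = 10 → K; lat ⌊10.57637/10⌋ = 1 → B.
Square: lon ⌊13.50293/2⌋ = 6; lat ⌊0.57637/1⌋ = 0.
Subsquare: lon ⌊1.50293/0.0833333⌋ = 18 → s; lat ⌊0.57637/0.0416667⌋ = 13 → n.
Extended square: lon ⌊0.00293/0.00833333⌋ = 0; lat ⌊0.03470/0.00416667⌋ = 8.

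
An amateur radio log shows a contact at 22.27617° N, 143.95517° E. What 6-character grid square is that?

Offset from 180°W / 90°S: lon 323.9552°, lat 112.2762°.
Field: 323.9552/20 → 16 → Q, 112.2762/10 → 11 → L; chars QL.
Square: 3.9552/2 → 1, 2.2762/1 → 2; chars 12.
Subsquare: 1.9552/0.0833333 → 23 → x, 0.2762/0.0416667 → 6 → g; chars xg.

QL12xg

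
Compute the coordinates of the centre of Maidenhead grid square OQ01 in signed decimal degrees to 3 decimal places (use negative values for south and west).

71.500, 101.000

Field O=14, Q=16: +14·20° lon, +16·10° lat → SW at lon 100°, lat 70°.
Square 0, 1: +0·2° lon, +1·1° lat → SW at lon 100°, lat 71°.
Cell spans 2° lon × 1° lat. Centre is SW corner plus half of each.
latitude 71.500, longitude 101.000.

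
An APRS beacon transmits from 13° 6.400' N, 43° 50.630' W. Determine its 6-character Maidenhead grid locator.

GK83bc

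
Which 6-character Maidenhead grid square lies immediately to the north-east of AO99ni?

AO99oj

Longitude subsquare n = 13; +1 → 14 = o.
Latitude subsquare i = 8; +1 → 9 = j.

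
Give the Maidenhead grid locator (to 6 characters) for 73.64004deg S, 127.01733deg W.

CB66li

Add 180° to longitude and 90° to latitude: 52.9827, 16.3600.
Field: lon ⌊52.9827/20⌋ = 2 → C; lat ⌊16.3600/10⌋ = 1 → B.
Square: lon ⌊12.9827/2⌋ = 6; lat ⌊6.3600/1⌋ = 6.
Subsquare: lon ⌊0.9827/0.0833333⌋ = 11 → l; lat ⌊0.3600/0.0416667⌋ = 8 → i.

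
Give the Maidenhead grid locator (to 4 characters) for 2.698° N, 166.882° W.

Add 180° to longitude and 90° to latitude: 13.12, 92.70.
Field: 13.12/20 → 0 → A, 92.70/10 → 9 → J; chars AJ.
Square: 13.12/2 → 6, 2.70/1 → 2; chars 62.

AJ62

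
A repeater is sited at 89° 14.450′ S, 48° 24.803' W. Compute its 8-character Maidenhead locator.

Shift to the Maidenhead origin (180°W, 90°S): lon 131.58662, lat 0.75917.
Field (20°×10°, letters A–R): lon ⌊131.58662/20⌋ = 6 → G; lat ⌊0.75917/10⌋ = 0 → A.
Square (2°×1°, digits 0–9): lon ⌊11.58662/2⌋ = 5; lat ⌊0.75917/1⌋ = 0.
Subsquare (5′×2.5′, letters a–x): lon ⌊1.58662/0.0833333⌋ = 19 → t; lat ⌊0.75917/0.0416667⌋ = 18 → s.
Extended square (30″×15″, digits 0–9): lon ⌊0.00328/0.00833333⌋ = 0; lat ⌊0.00917/0.00416667⌋ = 2.

GA50ts02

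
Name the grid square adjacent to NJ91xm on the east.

Longitude subsquare x = 23; +1 → 24, wraps to 0 = a, carry into square.
Longitude square 9; +1 → 10, wraps to 0, carry into field.
Longitude field N = 13; +1 → 14 = O.
The latitude characters are unchanged.

OJ01am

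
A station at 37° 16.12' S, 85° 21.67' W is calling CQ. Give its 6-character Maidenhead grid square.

Shift to the Maidenhead origin (180°W, 90°S): lon 94.6388, lat 52.7313.
Field (20°×10°, letters A–R): 94.6388/20 → 4 → E, 52.7313/10 → 5 → F; chars EF.
Square (2°×1°, digits 0–9): 14.6388/2 → 7, 2.7313/1 → 2; chars 72.
Subsquare (5′×2.5′, letters a–x): 0.6388/0.0833333 → 7 → h, 0.7313/0.0416667 → 17 → r; chars hr.

EF72hr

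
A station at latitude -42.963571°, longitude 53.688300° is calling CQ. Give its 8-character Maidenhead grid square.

LE67ua28

Add 180° to longitude and 90° to latitude: 233.68830, 47.03643.
Field (20°×10°, letters A–R): lon ⌊233.68830/20⌋ = 11 → L; lat ⌊47.03643/10⌋ = 4 → E.
Square (2°×1°, digits 0–9): lon ⌊13.68830/2⌋ = 6; lat ⌊7.03643/1⌋ = 7.
Subsquare (5′×2.5′, letters a–x): lon ⌊1.68830/0.0833333⌋ = 20 → u; lat ⌊0.03643/0.0416667⌋ = 0 → a.
Extended square (30″×15″, digits 0–9): lon ⌊0.02163/0.00833333⌋ = 2; lat ⌊0.03643/0.00416667⌋ = 8.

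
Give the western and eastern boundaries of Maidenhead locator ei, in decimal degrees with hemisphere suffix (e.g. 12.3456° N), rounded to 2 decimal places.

Field E=4, I=8: +4·20° lon, +8·10° lat → SW at lon -100°, lat -10°.
Cell spans 20° lon × 10° lat.
west 100.00° W, east 80.00° W.

100.00° W, 80.00° W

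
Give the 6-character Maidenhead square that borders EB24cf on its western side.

EB24bf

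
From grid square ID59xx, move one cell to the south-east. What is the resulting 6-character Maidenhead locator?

Longitude subsquare x = 23; +1 → 24, wraps to 0 = a, carry into square.
Longitude square 5; +1 → 6.
Latitude subsquare x = 23; −1 → 22 = w.

ID69aw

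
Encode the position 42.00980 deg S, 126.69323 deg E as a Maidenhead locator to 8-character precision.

Add 180° to longitude and 90° to latitude: 306.69323, 47.99020.
Field: 306.69323/20 → 15 → P, 47.99020/10 → 4 → E; chars PE.
Square: 6.69323/2 → 3, 7.99020/1 → 7; chars 37.
Subsquare: 0.69323/0.0833333 → 8 → i, 0.99020/0.0416667 → 23 → x; chars ix.
Extended square: 0.02656/0.00833333 → 3, 0.03187/0.00416667 → 7; chars 37.

PE37ix37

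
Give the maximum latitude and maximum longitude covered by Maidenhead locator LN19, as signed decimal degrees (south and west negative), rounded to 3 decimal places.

50.000, 44.000

Field L=11, N=13: +11·20° lon, +13·10° lat → SW at lon 40°, lat 40°.
Square 1, 9: +1·2° lon, +9·1° lat → SW at lon 42°, lat 49°.
Cell spans 2° lon × 1° lat. NE corner is SW corner plus one full cell.
latitude 50.000, longitude 44.000.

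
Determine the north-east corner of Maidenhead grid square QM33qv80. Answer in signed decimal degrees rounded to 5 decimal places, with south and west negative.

33.87917, 147.40833

Field Q=16, M=12: +16·20° lon, +12·10° lat → SW at lon 140°, lat 30°.
Square 3, 3: +3·2° lon, +3·1° lat → SW at lon 146°, lat 33°.
Subsquare q=16, v=21: +16·0.0833333° lon, +21·0.0416667° lat → SW at lon 147.333°, lat 33.875°.
Extended square 8, 0: +8·0.00833333° lon, +0·0.00416667° lat → SW at lon 147.4°, lat 33.875°.
Cell spans 0.00833333° lon × 0.00416667° lat. NE corner is SW corner plus one full cell.
latitude 33.87917, longitude 147.40833.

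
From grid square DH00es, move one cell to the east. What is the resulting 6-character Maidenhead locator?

Longitude subsquare e = 4; +1 → 5 = f.
The latitude characters are unchanged.

DH00fs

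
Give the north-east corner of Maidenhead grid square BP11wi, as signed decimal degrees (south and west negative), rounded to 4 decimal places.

61.3750, -156.0833

Field B=1, P=15: +1·20° lon, +15·10° lat → SW at lon -160°, lat 60°.
Square 1, 1: +1·2° lon, +1·1° lat → SW at lon -158°, lat 61°.
Subsquare w=22, i=8: +22·0.0833333° lon, +8·0.0416667° lat → SW at lon -156.167°, lat 61.3333°.
Cell spans 0.0833333° lon × 0.0416667° lat. NE corner is SW corner plus one full cell.
latitude 61.3750, longitude -156.0833.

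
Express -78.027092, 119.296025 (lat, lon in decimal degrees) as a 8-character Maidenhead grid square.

OB91px53

Add 180° to longitude and 90° to latitude: 299.29602, 11.97291.
Field (20°×10°, letters A–R): lon ⌊299.29602/20⌋ = 14 → O; lat ⌊11.97291/10⌋ = 1 → B.
Square (2°×1°, digits 0–9): lon ⌊19.29602/2⌋ = 9; lat ⌊1.97291/1⌋ = 1.
Subsquare (5′×2.5′, letters a–x): lon ⌊1.29602/0.0833333⌋ = 15 → p; lat ⌊0.97291/0.0416667⌋ = 23 → x.
Extended square (30″×15″, digits 0–9): lon ⌊0.04602/0.00833333⌋ = 5; lat ⌊0.01457/0.00416667⌋ = 3.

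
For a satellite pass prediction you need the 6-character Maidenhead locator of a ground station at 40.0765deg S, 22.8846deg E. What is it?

Offset from 180°W / 90°S: lon 202.8846°, lat 49.9235°.
Field (20°×10°, letters A–R): 202.8846/20 → 10 → K, 49.9235/10 → 4 → E; chars KE.
Square (2°×1°, digits 0–9): 2.8846/2 → 1, 9.9235/1 → 9; chars 19.
Subsquare (5′×2.5′, letters a–x): 0.8846/0.0833333 → 10 → k, 0.9235/0.0416667 → 22 → w; chars kw.

KE19kw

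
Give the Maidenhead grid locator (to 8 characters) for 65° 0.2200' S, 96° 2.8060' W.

EC14xx49

Offset from 180°W / 90°S: lon 83.95323°, lat 24.99633°.
Field: 83.95323/20 → 4 → E, 24.99633/10 → 2 → C; chars EC.
Square: 3.95323/2 → 1, 4.99633/1 → 4; chars 14.
Subsquare: 1.95323/0.0833333 → 23 → x, 0.99633/0.0416667 → 23 → x; chars xx.
Extended square: 0.03657/0.00833333 → 4, 0.03800/0.00416667 → 9; chars 49.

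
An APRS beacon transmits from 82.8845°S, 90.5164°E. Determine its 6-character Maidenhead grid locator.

NA57gc

Offset from 180°W / 90°S: lon 270.5164°, lat 7.1155°.
Field: lon ⌊270.5164/20⌋ = 13 → N; lat ⌊7.1155/10⌋ = 0 → A.
Square: lon ⌊10.5164/2⌋ = 5; lat ⌊7.1155/1⌋ = 7.
Subsquare: lon ⌊0.5164/0.0833333⌋ = 6 → g; lat ⌊0.1155/0.0416667⌋ = 2 → c.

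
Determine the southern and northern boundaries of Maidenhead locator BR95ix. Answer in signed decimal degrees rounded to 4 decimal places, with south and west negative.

Field B=1, R=17: +1·20° lon, +17·10° lat → SW at lon -160°, lat 80°.
Square 9, 5: +9·2° lon, +5·1° lat → SW at lon -142°, lat 85°.
Subsquare i=8, x=23: +8·0.0833333° lon, +23·0.0416667° lat → SW at lon -141.333°, lat 85.9583°.
Cell spans 0.0833333° lon × 0.0416667° lat.
south 85.9583, north 86.0000.

85.9583, 86.0000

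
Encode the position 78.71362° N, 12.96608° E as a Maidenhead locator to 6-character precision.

JQ68lr

Add 180° to longitude and 90° to latitude: 192.9661, 168.7136.
Field: 192.9661/20 → 9 → J, 168.7136/10 → 16 → Q; chars JQ.
Square: 12.9661/2 → 6, 8.7136/1 → 8; chars 68.
Subsquare: 0.9661/0.0833333 → 11 → l, 0.7136/0.0416667 → 17 → r; chars lr.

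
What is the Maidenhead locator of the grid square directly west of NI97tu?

NI97su

Longitude subsquare t = 19; −1 → 18 = s.
The latitude characters are unchanged.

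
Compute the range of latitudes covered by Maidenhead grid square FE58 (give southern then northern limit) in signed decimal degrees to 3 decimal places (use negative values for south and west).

Field F=5, E=4: +5·20° lon, +4·10° lat → SW at lon -80°, lat -50°.
Square 5, 8: +5·2° lon, +8·1° lat → SW at lon -70°, lat -42°.
Cell spans 2° lon × 1° lat.
south -42.000, north -41.000.

-42.000, -41.000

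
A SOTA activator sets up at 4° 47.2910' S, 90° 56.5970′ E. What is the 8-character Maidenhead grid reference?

NI55lf30

Add 180° to longitude and 90° to latitude: 270.94328, 85.21182.
Field: 270.94328/20 → 13 → N, 85.21182/10 → 8 → I; chars NI.
Square: 10.94328/2 → 5, 5.21182/1 → 5; chars 55.
Subsquare: 0.94328/0.0833333 → 11 → l, 0.21182/0.0416667 → 5 → f; chars lf.
Extended square: 0.02662/0.00833333 → 3, 0.00348/0.00416667 → 0; chars 30.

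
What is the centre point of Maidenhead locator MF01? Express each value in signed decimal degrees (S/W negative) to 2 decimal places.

-38.50, 61.00

Field M=12, F=5: +12·20° lon, +5·10° lat → SW at lon 60°, lat -40°.
Square 0, 1: +0·2° lon, +1·1° lat → SW at lon 60°, lat -39°.
Cell spans 2° lon × 1° lat. Centre is SW corner plus half of each.
latitude -38.50, longitude 61.00.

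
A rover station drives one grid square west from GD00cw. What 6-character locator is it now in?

Longitude subsquare c = 2; −1 → 1 = b.
The latitude characters are unchanged.

GD00bw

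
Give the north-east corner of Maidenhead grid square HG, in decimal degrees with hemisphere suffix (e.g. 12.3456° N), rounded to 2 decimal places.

20.00° S, 20.00° W

Field H=7, G=6: +7·20° lon, +6·10° lat → SW at lon -40°, lat -30°.
Cell spans 20° lon × 10° lat. NE corner is SW corner plus one full cell.
latitude 20.00° S, longitude 20.00° W.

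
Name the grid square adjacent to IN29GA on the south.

IN28gx

Latitude subsquare a = 0; −1 → -1, wraps to 23 = x, carry into square.
Latitude square 9; −1 → 8.
The longitude characters are unchanged.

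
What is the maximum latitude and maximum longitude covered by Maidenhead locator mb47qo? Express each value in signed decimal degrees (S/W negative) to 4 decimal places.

-72.3750, 69.4167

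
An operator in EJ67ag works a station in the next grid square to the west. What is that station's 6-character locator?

EJ57xg

Longitude subsquare a = 0; −1 → -1, wraps to 23 = x, carry into square.
Longitude square 6; −1 → 5.
The latitude characters are unchanged.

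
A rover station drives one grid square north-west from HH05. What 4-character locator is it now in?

GH96

Longitude square 0; −1 → -1, wraps to 9, carry into field.
Longitude field H = 7; −1 → 6 = G.
Latitude square 5; +1 → 6.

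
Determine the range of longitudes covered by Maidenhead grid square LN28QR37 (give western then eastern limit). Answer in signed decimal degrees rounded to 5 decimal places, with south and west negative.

Field L=11, N=13: +11·20° lon, +13·10° lat → SW at lon 40°, lat 40°.
Square 2, 8: +2·2° lon, +8·1° lat → SW at lon 44°, lat 48°.
Subsquare q=16, r=17: +16·0.0833333° lon, +17·0.0416667° lat → SW at lon 45.3333°, lat 48.7083°.
Extended square 3, 7: +3·0.00833333° lon, +7·0.00416667° lat → SW at lon 45.3583°, lat 48.7375°.
Cell spans 0.00833333° lon × 0.00416667° lat.
west 45.35833, east 45.36667.

45.35833, 45.36667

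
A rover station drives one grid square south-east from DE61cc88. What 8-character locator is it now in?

Longitude extended square 8; +1 → 9.
Latitude extended square 8; −1 → 7.

DE61cc97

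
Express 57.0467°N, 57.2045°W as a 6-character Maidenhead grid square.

GO17jb

Add 180° to longitude and 90° to latitude: 122.7955, 147.0467.
Field: lon ⌊122.7955/20⌋ = 6 → G; lat ⌊147.0467/10⌋ = 14 → O.
Square: lon ⌊2.7955/2⌋ = 1; lat ⌊7.0467/1⌋ = 7.
Subsquare: lon ⌊0.7955/0.0833333⌋ = 9 → j; lat ⌊0.0467/0.0416667⌋ = 1 → b.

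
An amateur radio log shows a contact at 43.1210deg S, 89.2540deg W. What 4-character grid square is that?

Offset from 180°W / 90°S: lon 90.75°, lat 46.88°.
Field (20°×10°, letters A–R): 90.75/20 → 4 → E, 46.88/10 → 4 → E; chars EE.
Square (2°×1°, digits 0–9): 10.75/2 → 5, 6.88/1 → 6; chars 56.

EE56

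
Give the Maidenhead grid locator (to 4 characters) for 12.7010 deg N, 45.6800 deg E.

LK22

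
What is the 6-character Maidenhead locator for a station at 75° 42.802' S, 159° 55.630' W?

BB04ag

Add 180° to longitude and 90° to latitude: 20.0728, 14.2866.
Field (20°×10°, letters A–R): 20.0728/20 → 1 → B, 14.2866/10 → 1 → B; chars BB.
Square (2°×1°, digits 0–9): 0.0728/2 → 0, 4.2866/1 → 4; chars 04.
Subsquare (5′×2.5′, letters a–x): 0.0728/0.0833333 → 0 → a, 0.2866/0.0416667 → 6 → g; chars ag.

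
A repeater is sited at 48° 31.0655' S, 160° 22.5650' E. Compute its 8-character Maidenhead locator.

RE01el55

Add 180° to longitude and 90° to latitude: 340.37608, 41.48224.
Field (20°×10°, letters A–R): lon ⌊340.37608/20⌋ = 17 → R; lat ⌊41.48224/10⌋ = 4 → E.
Square (2°×1°, digits 0–9): lon ⌊0.37608/2⌋ = 0; lat ⌊1.48224/1⌋ = 1.
Subsquare (5′×2.5′, letters a–x): lon ⌊0.37608/0.0833333⌋ = 4 → e; lat ⌊0.48224/0.0416667⌋ = 11 → l.
Extended square (30″×15″, digits 0–9): lon ⌊0.04275/0.00833333⌋ = 5; lat ⌊0.02391/0.00416667⌋ = 5.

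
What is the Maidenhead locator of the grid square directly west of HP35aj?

HP25xj

Longitude subsquare a = 0; −1 → -1, wraps to 23 = x, carry into square.
Longitude square 3; −1 → 2.
The latitude characters are unchanged.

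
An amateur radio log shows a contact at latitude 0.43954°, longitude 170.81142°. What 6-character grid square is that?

RJ50jk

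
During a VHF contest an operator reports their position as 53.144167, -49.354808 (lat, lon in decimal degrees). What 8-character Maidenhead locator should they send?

Offset from 180°W / 90°S: lon 130.64519°, lat 143.14417°.
Field: 130.64519/20 → 6 → G, 143.14417/10 → 14 → O; chars GO.
Square: 10.64519/2 → 5, 3.14417/1 → 3; chars 53.
Subsquare: 0.64519/0.0833333 → 7 → h, 0.14417/0.0416667 → 3 → d; chars hd.
Extended square: 0.06186/0.00833333 → 7, 0.01917/0.00416667 → 4; chars 74.

GO53hd74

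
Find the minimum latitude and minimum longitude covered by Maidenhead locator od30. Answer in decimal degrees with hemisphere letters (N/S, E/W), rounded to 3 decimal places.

Field O=14, D=3: +14·20° lon, +3·10° lat → SW at lon 100°, lat -60°.
Square 3, 0: +3·2° lon, +0·1° lat → SW at lon 106°, lat -60°.
latitude 60.000° S, longitude 106.000° E.

60.000° S, 106.000° E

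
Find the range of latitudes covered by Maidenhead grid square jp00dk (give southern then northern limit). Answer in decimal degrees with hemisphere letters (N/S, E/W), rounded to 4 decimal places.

Field J=9, P=15: +9·20° lon, +15·10° lat → SW at lon 0°, lat 60°.
Square 0, 0: +0·2° lon, +0·1° lat → SW at lon 0°, lat 60°.
Subsquare d=3, k=10: +3·0.0833333° lon, +10·0.0416667° lat → SW at lon 0.25°, lat 60.4167°.
Cell spans 0.0833333° lon × 0.0416667° lat.
south 60.4167° N, north 60.4583° N.

60.4167° N, 60.4583° N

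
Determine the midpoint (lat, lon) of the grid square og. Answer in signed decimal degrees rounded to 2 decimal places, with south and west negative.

-25.00, 110.00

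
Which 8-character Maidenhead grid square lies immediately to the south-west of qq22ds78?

QQ22ds67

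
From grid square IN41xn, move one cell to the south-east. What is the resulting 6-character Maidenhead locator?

Longitude subsquare x = 23; +1 → 24, wraps to 0 = a, carry into square.
Longitude square 4; +1 → 5.
Latitude subsquare n = 13; −1 → 12 = m.

IN51am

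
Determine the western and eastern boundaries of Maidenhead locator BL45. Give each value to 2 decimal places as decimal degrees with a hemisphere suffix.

152.00° W, 150.00° W

Field B=1, L=11: +1·20° lon, +11·10° lat → SW at lon -160°, lat 20°.
Square 4, 5: +4·2° lon, +5·1° lat → SW at lon -152°, lat 25°.
Cell spans 2° lon × 1° lat.
west 152.00° W, east 150.00° W.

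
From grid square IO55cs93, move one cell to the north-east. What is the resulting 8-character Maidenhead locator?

IO55ds04

Longitude extended square 9; +1 → 10, wraps to 0, carry into subsquare.
Longitude subsquare c = 2; +1 → 3 = d.
Latitude extended square 3; +1 → 4.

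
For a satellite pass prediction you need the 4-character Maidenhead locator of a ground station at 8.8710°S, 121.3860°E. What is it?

PI01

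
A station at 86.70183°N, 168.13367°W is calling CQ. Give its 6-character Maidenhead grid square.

AR56wq

Offset from 180°W / 90°S: lon 11.8663°, lat 176.7018°.
Field: 11.8663/20 → 0 → A, 176.7018/10 → 17 → R; chars AR.
Square: 11.8663/2 → 5, 6.7018/1 → 6; chars 56.
Subsquare: 1.8663/0.0833333 → 22 → w, 0.7018/0.0416667 → 16 → q; chars wq.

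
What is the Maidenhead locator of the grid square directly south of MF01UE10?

Latitude extended square 0; −1 → -1, wraps to 9, carry into subsquare.
Latitude subsquare e = 4; −1 → 3 = d.
The longitude characters are unchanged.

MF01ud19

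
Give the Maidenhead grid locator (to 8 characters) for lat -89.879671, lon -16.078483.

Shift to the Maidenhead origin (180°W, 90°S): lon 163.92152, lat 0.12033.
Field (20°×10°, letters A–R): 163.92152/20 → 8 → I, 0.12033/10 → 0 → A; chars IA.
Square (2°×1°, digits 0–9): 3.92152/2 → 1, 0.12033/1 → 0; chars 10.
Subsquare (5′×2.5′, letters a–x): 1.92152/0.0833333 → 23 → x, 0.12033/0.0416667 → 2 → c; chars xc.
Extended square (30″×15″, digits 0–9): 0.00485/0.00833333 → 0, 0.03700/0.00416667 → 8; chars 08.

IA10xc08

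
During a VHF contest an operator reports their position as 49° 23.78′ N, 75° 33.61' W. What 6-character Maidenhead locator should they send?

Offset from 180°W / 90°S: lon 104.4398°, lat 139.3963°.
Field: 104.4398/20 → 5 → F, 139.3963/10 → 13 → N; chars FN.
Square: 4.4398/2 → 2, 9.3963/1 → 9; chars 29.
Subsquare: 0.4398/0.0833333 → 5 → f, 0.3963/0.0416667 → 9 → j; chars fj.

FN29fj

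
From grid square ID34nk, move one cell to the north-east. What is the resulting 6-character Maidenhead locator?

Longitude subsquare n = 13; +1 → 14 = o.
Latitude subsquare k = 10; +1 → 11 = l.

ID34ol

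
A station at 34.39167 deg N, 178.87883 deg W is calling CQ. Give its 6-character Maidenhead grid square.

AM04nj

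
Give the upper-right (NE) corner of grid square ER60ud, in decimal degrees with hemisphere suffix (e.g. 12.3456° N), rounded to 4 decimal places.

80.1667° N, 86.2500° W

Field E=4, R=17: +4·20° lon, +17·10° lat → SW at lon -100°, lat 80°.
Square 6, 0: +6·2° lon, +0·1° lat → SW at lon -88°, lat 80°.
Subsquare u=20, d=3: +20·0.0833333° lon, +3·0.0416667° lat → SW at lon -86.3333°, lat 80.125°.
Cell spans 0.0833333° lon × 0.0416667° lat. NE corner is SW corner plus one full cell.
latitude 80.1667° N, longitude 86.2500° W.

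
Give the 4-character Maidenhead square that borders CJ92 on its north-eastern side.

DJ03

Longitude square 9; +1 → 10, wraps to 0, carry into field.
Longitude field C = 2; +1 → 3 = D.
Latitude square 2; +1 → 3.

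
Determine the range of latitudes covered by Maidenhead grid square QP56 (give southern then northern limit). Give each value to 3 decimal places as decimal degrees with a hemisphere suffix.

Field Q=16, P=15: +16·20° lon, +15·10° lat → SW at lon 140°, lat 60°.
Square 5, 6: +5·2° lon, +6·1° lat → SW at lon 150°, lat 66°.
Cell spans 2° lon × 1° lat.
south 66.000° N, north 67.000° N.

66.000° N, 67.000° N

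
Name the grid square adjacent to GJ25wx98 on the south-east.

GJ25xx07

Longitude extended square 9; +1 → 10, wraps to 0, carry into subsquare.
Longitude subsquare w = 22; +1 → 23 = x.
Latitude extended square 8; −1 → 7.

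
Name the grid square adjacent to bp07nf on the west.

Longitude subsquare n = 13; −1 → 12 = m.
The latitude characters are unchanged.

BP07mf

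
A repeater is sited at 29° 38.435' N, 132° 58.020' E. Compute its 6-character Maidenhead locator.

Add 180° to longitude and 90° to latitude: 312.9670, 119.6406.
Field (20°×10°, letters A–R): 312.9670/20 → 15 → P, 119.6406/10 → 11 → L; chars PL.
Square (2°×1°, digits 0–9): 12.9670/2 → 6, 9.6406/1 → 9; chars 69.
Subsquare (5′×2.5′, letters a–x): 0.9670/0.0833333 → 11 → l, 0.6406/0.0416667 → 15 → p; chars lp.

PL69lp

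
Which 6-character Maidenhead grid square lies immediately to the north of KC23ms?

KC23mt

Latitude subsquare s = 18; +1 → 19 = t.
The longitude characters are unchanged.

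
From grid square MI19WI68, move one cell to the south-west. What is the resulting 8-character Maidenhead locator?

MI19wi57

Longitude extended square 6; −1 → 5.
Latitude extended square 8; −1 → 7.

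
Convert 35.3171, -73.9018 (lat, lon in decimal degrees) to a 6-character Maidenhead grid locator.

Shift to the Maidenhead origin (180°W, 90°S): lon 106.0982, lat 125.3171.
Field: 106.0982/20 → 5 → F, 125.3171/10 → 12 → M; chars FM.
Square: 6.0982/2 → 3, 5.3171/1 → 5; chars 35.
Subsquare: 0.0982/0.0833333 → 1 → b, 0.3171/0.0416667 → 7 → h; chars bh.

FM35bh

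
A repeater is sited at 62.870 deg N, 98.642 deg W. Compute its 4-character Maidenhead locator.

EP02

Shift to the Maidenhead origin (180°W, 90°S): lon 81.36, lat 152.87.
Field: 81.36/20 → 4 → E, 152.87/10 → 15 → P; chars EP.
Square: 1.36/2 → 0, 2.87/1 → 2; chars 02.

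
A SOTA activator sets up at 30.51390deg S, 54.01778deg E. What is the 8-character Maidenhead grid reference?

Add 180° to longitude and 90° to latitude: 234.01778, 59.48610.
Field: lon ⌊234.01778/20⌋ = 11 → L; lat ⌊59.48610/10⌋ = 5 → F.
Square: lon ⌊14.01778/2⌋ = 7; lat ⌊9.48610/1⌋ = 9.
Subsquare: lon ⌊0.01778/0.0833333⌋ = 0 → a; lat ⌊0.48610/0.0416667⌋ = 11 → l.
Extended square: lon ⌊0.01778/0.00833333⌋ = 2; lat ⌊0.02777/0.00416667⌋ = 6.

LF79al26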